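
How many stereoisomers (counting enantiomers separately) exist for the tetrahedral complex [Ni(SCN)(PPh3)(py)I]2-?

2

All four vertices of a tetrahedron are equivalent and mutually adjacent, so cis/trans isomerism cannot arise.
Only one geometric arrangement is possible; it has no improper symmetry element, so it exists as a pair of enantiomers (2 stereoisomers).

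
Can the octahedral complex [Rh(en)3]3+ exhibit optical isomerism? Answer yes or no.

yes

In an octahedral complex each vertex has one trans partner and four cis neighbours.
Each en is bidentate and must span two cis positions.
Only one geometric arrangement is possible; it has no improper symmetry element, so it exists as a pair of enantiomers (2 stereoisomers).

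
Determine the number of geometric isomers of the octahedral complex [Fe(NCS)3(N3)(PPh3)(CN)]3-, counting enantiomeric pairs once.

In an octahedral complex each vertex has one trans partner and four cis neighbours.
There are 4 geometric isomers: NCS mer (3 arrangements); NCS fac (chiral).

4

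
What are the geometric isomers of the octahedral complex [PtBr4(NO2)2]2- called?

cis and trans

Systematic placement gives 2 geometric isomers: NO2 trans; NO2 cis.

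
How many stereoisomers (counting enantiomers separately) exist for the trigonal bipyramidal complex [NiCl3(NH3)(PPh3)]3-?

A trigonal bipyramid has two axial and three equatorial sites, which are chemically inequivalent.
Systematic placement gives 4 geometric isomers: NH3 equatorial, PPh3 equatorial; NH3 axial, PPh3 equatorial; NH3 equatorial, PPh3 axial; NH3 axial, PPh3 axial.
Each arrangement has an internal mirror plane or centre of symmetry, so none is chiral.

4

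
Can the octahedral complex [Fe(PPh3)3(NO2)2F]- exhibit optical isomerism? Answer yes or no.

In an octahedral complex each vertex has one trans partner and four cis neighbours.
There are 3 geometric isomers: PPh3 mer, NO2 cis; PPh3 mer, NO2 trans; PPh3 fac, NO2 cis.
Each arrangement has an internal mirror plane or centre of symmetry, so none is chiral.

no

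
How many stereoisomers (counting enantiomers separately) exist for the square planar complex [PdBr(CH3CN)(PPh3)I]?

A square has two trans pairs of vertices; adjacent vertices are cis.
The distinct arrangements are (3 in all): (Br/I trans, CH3CN/PPh3 trans); (Br/PPh3 trans, CH3CN/I trans); (Br/CH3CN trans, I/PPh3 trans).
Each arrangement has an internal mirror plane or centre of symmetry, so none is chiral.

3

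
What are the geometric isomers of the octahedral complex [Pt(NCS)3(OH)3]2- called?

In an octahedral complex each vertex has one trans partner and four cis neighbours.
Working through the distinct placements yields 2 geometric isomers: NCS mer; NCS fac.

fac and mer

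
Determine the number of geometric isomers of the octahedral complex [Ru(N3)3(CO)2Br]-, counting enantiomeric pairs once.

The six octahedral sites form three mutually perpendicular trans pairs.
There are 3 geometric isomers: N3 mer, CO cis; N3 mer, CO trans; N3 fac, CO cis.

3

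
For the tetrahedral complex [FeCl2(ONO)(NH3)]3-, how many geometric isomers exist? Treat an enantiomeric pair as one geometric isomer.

In a tetrahedral complex all four positions are equivalent and every pair of ligands is adjacent — there is no cis/trans distinction.
Only one geometric arrangement is possible.

1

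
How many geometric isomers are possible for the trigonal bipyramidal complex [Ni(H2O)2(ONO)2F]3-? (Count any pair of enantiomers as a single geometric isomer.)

Placing the ligands in turn and identifying arrangements related by rotation or reflection leaves 5 distinct geometric isomers.

5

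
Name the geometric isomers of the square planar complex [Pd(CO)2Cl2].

Systematic placement gives 2 geometric isomers: CO cis; CO trans.

cis and trans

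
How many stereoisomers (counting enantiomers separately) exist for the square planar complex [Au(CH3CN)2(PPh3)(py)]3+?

2

A square has two trans pairs of vertices; adjacent vertices are cis.
The distinct arrangements are (2 in all): CH3CN cis; CH3CN trans.
Each arrangement has an internal mirror plane or centre of symmetry, so none is chiral.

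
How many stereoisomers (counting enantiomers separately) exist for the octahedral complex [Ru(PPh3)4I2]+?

An octahedron has six vertices in three trans pairs; every non-trans pair is cis.
Working through the distinct placements yields 2 geometric isomers: I trans; I cis.
Each arrangement has an internal mirror plane or centre of symmetry, so none is chiral.

2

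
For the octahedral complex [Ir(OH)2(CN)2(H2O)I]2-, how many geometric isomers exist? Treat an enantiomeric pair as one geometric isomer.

6

There are 6 geometric isomers: OH trans, CN trans; OH cis, CN trans; OH trans, CN cis; OH cis, CN cis (3 arrangements, 2 chiral).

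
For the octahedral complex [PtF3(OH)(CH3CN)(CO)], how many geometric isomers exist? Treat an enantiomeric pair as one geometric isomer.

4

The six octahedral sites form three mutually perpendicular trans pairs.
The distinct arrangements are (4 in all): F mer (3 arrangements); F fac (chiral).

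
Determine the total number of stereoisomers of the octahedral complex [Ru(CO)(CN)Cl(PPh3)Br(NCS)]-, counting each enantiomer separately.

30

In an octahedral complex each vertex has one trans partner and four cis neighbours.
Exhaustive case analysis gives 15 geometric isomers.
Of these, 15 lack any improper symmetry element and so occur as enantiomeric pairs, giving 15 + 15 = 30 stereoisomers in total.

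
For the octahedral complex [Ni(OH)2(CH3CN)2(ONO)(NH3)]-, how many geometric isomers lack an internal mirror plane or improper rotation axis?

In an octahedral complex each vertex has one trans partner and four cis neighbours.
There are 6 geometric isomers: OH cis, CH3CN trans; OH trans, CH3CN trans; OH cis, CH3CN cis (3 arrangements, 2 chiral); OH trans, CH3CN cis.
Of these, 2 lack any improper symmetry element and so occur as enantiomeric pairs, giving 6 + 2 = 8 stereoisomers in total.

2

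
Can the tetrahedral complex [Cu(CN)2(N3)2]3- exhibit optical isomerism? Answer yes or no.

In a tetrahedral complex all four positions are equivalent and every pair of ligands is adjacent — there is no cis/trans distinction.
Only one geometric arrangement is possible.

no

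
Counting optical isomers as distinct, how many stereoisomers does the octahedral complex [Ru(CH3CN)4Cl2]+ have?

2

In an octahedral complex each vertex has one trans partner and four cis neighbours.
The distinct arrangements are (2 in all): Cl trans; Cl cis.
Each arrangement has an internal mirror plane or centre of symmetry, so none is chiral.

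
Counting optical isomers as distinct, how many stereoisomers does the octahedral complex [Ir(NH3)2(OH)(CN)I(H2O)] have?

15

Placing the ligands in turn and identifying arrangements related by rotation or reflection leaves 9 distinct geometric isomers.
Of these, 6 lack any improper symmetry element and so occur as enantiomeric pairs, giving 9 + 6 = 15 stereoisomers in total.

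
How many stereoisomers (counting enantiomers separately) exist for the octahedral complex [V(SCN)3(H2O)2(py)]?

3

An octahedron has six vertices in three trans pairs; every non-trans pair is cis.
Working through the distinct placements yields 3 geometric isomers: SCN mer, H2O trans; SCN fac, H2O cis; SCN mer, H2O cis.
Each arrangement has an internal mirror plane or centre of symmetry, so none is chiral.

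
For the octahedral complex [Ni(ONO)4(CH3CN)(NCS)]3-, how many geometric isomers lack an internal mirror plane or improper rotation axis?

0

An octahedron has six vertices in three trans pairs; every non-trans pair is cis.
Working through the distinct placements yields 2 geometric isomers: CH3CN and NCS mutually trans; CH3CN and NCS mutually cis.
Each arrangement has an internal mirror plane or centre of symmetry, so none is chiral.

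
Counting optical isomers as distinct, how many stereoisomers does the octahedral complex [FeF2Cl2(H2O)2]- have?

6

An octahedron has six vertices in three trans pairs; every non-trans pair is cis.
There are 5 geometric isomers: F trans, Cl trans, H2O trans; F cis, Cl trans, H2O cis; F cis, Cl cis, H2O trans; F cis, Cl cis, H2O cis (chiral); F trans, Cl cis, H2O cis.
One of these lacks any improper symmetry element and so occurs as an enantiomeric pair, giving 5 + 1 = 6 stereoisomers in total.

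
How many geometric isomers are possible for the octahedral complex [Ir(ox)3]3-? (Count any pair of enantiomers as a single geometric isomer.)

The six octahedral sites form three mutually perpendicular trans pairs.
Each ox is bidentate and must span two cis positions.
Only one geometric arrangement is possible; it has no improper symmetry element, so it exists as a pair of enantiomers (2 stereoisomers).

1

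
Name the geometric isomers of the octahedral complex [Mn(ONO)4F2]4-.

The six octahedral sites form three mutually perpendicular trans pairs.
Systematic placement gives 2 geometric isomers: F trans; F cis.

cis and trans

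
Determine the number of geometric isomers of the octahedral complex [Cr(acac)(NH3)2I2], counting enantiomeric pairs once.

3

In an octahedral complex each vertex has one trans partner and four cis neighbours.
Each acac is bidentate and must span two cis positions.
Systematic placement gives 3 geometric isomers: NH3 cis, I trans; NH3 cis, I cis (chiral); NH3 trans, I cis.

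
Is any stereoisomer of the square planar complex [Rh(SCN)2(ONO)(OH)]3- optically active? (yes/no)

In a square planar complex each vertex has one trans partner and two cis neighbours.
Working through the distinct placements yields 2 geometric isomers: SCN cis; SCN trans.
Each arrangement has an internal mirror plane or centre of symmetry, so none is chiral.

no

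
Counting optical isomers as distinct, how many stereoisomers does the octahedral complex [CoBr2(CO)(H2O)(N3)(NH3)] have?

In an octahedral complex each vertex has one trans partner and four cis neighbours.
Exhaustive case analysis gives 9 geometric isomers.
Of these, 6 lack any improper symmetry element and so occur as enantiomeric pairs, giving 9 + 6 = 15 stereoisomers in total.

15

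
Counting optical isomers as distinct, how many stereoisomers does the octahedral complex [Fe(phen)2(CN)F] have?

In an octahedral complex each vertex has one trans partner and four cis neighbours.
Each phen is bidentate and must span two cis positions.
Working through the distinct placements yields 2 geometric isomers: CN and F mutually trans; CN and F mutually cis (chiral).
One of these lacks any improper symmetry element and so occurs as an enantiomeric pair, giving 2 + 1 = 3 stereoisomers in total.

3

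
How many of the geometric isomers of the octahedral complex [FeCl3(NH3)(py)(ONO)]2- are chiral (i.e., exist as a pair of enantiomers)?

The distinct arrangements are (4 in all): Cl mer (3 arrangements); Cl fac (chiral).
One of these lacks any improper symmetry element and so occurs as an enantiomeric pair, giving 4 + 1 = 5 stereoisomers in total.

1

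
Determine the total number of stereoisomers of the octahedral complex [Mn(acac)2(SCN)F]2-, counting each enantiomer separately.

3

An octahedron has six vertices in three trans pairs; every non-trans pair is cis.
Each acac is bidentate and must span two cis positions.
There are 2 geometric isomers: SCN and F mutually trans; SCN and F mutually cis (chiral).
One of these lacks any improper symmetry element and so occurs as an enantiomeric pair, giving 2 + 1 = 3 stereoisomers in total.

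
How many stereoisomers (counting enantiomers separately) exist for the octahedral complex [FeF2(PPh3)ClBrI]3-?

15

Systematic enumeration (placing each ligand type in turn and discarding arrangements equivalent by rotation or reflection) gives 9 geometric isomers.
Of these, 6 lack any improper symmetry element and so occur as enantiomeric pairs, giving 9 + 6 = 15 stereoisomers in total.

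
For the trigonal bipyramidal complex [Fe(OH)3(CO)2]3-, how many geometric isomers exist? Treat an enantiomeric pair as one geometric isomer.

3

In a trigonal bipyramid the two axial positions differ from the three equatorial ones.
There are 3 geometric isomers: CO both axial; CO one axial, one equatorial; CO both equatorial.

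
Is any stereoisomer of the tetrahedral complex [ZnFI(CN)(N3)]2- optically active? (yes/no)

Only one geometric arrangement is possible; it has no improper symmetry element, so it exists as a pair of enantiomers (2 stereoisomers).

yes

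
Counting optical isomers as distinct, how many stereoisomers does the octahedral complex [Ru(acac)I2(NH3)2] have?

4

The six octahedral sites form three mutually perpendicular trans pairs.
Each acac is bidentate and must span two cis positions.
There are 3 geometric isomers: I trans, NH3 cis; I cis, NH3 cis (chiral); I cis, NH3 trans.
One of these lacks any improper symmetry element and so occurs as an enantiomeric pair, giving 3 + 1 = 4 stereoisomers in total.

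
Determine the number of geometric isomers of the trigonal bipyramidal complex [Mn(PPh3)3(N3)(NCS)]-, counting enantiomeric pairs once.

A trigonal bipyramid has two axial and three equatorial sites, which are chemically inequivalent.
The distinct arrangements are (4 in all): N3 axial, NCS axial; N3 axial, NCS equatorial; N3 equatorial, NCS axial; N3 equatorial, NCS equatorial.

4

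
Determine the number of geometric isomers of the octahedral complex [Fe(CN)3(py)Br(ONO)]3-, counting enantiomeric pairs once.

4

The six octahedral sites form three mutually perpendicular trans pairs.
Working through the distinct placements yields 4 geometric isomers: CN mer (3 arrangements); CN fac (chiral).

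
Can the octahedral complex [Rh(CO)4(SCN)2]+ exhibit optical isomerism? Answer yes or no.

In an octahedral complex each vertex has one trans partner and four cis neighbours.
Working through the distinct placements yields 2 geometric isomers: SCN trans; SCN cis.
Each arrangement has an internal mirror plane or centre of symmetry, so none is chiral.

no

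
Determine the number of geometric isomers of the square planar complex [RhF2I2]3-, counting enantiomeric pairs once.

In a square planar complex each vertex has one trans partner and two cis neighbours.
The distinct arrangements are (2 in all): F cis; F trans.

2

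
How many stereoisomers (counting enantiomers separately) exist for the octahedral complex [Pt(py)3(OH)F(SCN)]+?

5

An octahedron has six vertices in three trans pairs; every non-trans pair is cis.
There are 4 geometric isomers: py mer (3 arrangements); py fac (chiral).
One of these lacks any improper symmetry element and so occurs as an enantiomeric pair, giving 4 + 1 = 5 stereoisomers in total.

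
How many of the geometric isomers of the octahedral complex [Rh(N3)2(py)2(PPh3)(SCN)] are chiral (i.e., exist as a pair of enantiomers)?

In an octahedral complex each vertex has one trans partner and four cis neighbours.
The distinct arrangements are (6 in all): N3 trans, py trans; N3 trans, py cis; N3 cis, py trans; N3 cis, py cis (3 arrangements, 2 chiral).
Of these, 2 lack any improper symmetry element and so occur as enantiomeric pairs, giving 6 + 2 = 8 stereoisomers in total.

2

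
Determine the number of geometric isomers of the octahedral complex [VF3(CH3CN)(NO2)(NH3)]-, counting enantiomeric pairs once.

4

An octahedron has six vertices in three trans pairs; every non-trans pair is cis.
Working through the distinct placements yields 4 geometric isomers: F mer (3 arrangements); F fac (chiral).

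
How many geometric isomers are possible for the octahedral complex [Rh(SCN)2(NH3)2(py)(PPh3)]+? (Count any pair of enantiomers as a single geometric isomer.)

In an octahedral complex each vertex has one trans partner and four cis neighbours.
Systematic placement gives 6 geometric isomers: SCN cis, NH3 trans; SCN trans, NH3 trans; SCN cis, NH3 cis (3 arrangements, 2 chiral); SCN trans, NH3 cis.

6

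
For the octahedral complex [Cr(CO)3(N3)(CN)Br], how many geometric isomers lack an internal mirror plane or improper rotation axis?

1

In an octahedral complex each vertex has one trans partner and four cis neighbours.
Systematic placement gives 4 geometric isomers: CO mer (3 arrangements); CO fac (chiral).
One of these lacks any improper symmetry element and so occurs as an enantiomeric pair, giving 4 + 1 = 5 stereoisomers in total.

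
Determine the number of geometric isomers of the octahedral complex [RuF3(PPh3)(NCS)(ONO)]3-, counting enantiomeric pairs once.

The six octahedral sites form three mutually perpendicular trans pairs.
Systematic placement gives 4 geometric isomers: F mer (3 arrangements); F fac (chiral).

4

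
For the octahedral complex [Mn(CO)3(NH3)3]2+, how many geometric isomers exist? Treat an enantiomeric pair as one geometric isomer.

The six octahedral sites form three mutually perpendicular trans pairs.
Working through the distinct placements yields 2 geometric isomers: CO mer; CO fac.

2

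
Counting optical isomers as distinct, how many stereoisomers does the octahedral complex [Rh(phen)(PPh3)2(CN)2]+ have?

4

An octahedron has six vertices in three trans pairs; every non-trans pair is cis.
Each phen is bidentate and must span two cis positions.
The distinct arrangements are (3 in all): PPh3 cis, CN trans; PPh3 cis, CN cis (chiral); PPh3 trans, CN cis.
One of these lacks any improper symmetry element and so occurs as an enantiomeric pair, giving 3 + 1 = 4 stereoisomers in total.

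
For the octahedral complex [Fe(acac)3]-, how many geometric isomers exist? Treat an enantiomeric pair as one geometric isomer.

In an octahedral complex each vertex has one trans partner and four cis neighbours.
Each acac is bidentate and must span two cis positions.
Only one geometric arrangement is possible; it has no improper symmetry element, so it exists as a pair of enantiomers (2 stereoisomers).

1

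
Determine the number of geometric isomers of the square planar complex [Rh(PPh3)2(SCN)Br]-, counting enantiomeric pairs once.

2

A square has two trans pairs of vertices; adjacent vertices are cis.
The distinct arrangements are (2 in all): PPh3 cis; PPh3 trans.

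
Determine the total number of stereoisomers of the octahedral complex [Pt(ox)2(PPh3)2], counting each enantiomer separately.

3

An octahedron has six vertices in three trans pairs; every non-trans pair is cis.
Each ox is bidentate and must span two cis positions.
Systematic placement gives 2 geometric isomers: PPh3 trans; PPh3 cis (chiral).
One of these lacks any improper symmetry element and so occurs as an enantiomeric pair, giving 2 + 1 = 3 stereoisomers in total.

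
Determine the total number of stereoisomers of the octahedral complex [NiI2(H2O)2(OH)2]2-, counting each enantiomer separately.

An octahedron has six vertices in three trans pairs; every non-trans pair is cis.
Systematic placement gives 5 geometric isomers: I trans, H2O trans, OH trans; I cis, H2O trans, OH cis; I cis, H2O cis, OH trans; I cis, H2O cis, OH cis (chiral); I trans, H2O cis, OH cis.
One of these lacks any improper symmetry element and so occurs as an enantiomeric pair, giving 5 + 1 = 6 stereoisomers in total.

6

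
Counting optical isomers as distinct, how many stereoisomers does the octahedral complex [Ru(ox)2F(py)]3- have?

3

An octahedron has six vertices in three trans pairs; every non-trans pair is cis.
Each ox is bidentate and must span two cis positions.
There are 2 geometric isomers: F and py mutually cis (chiral); F and py mutually trans.
One of these lacks any improper symmetry element and so occurs as an enantiomeric pair, giving 2 + 1 = 3 stereoisomers in total.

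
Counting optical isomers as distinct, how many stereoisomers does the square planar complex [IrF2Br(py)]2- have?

2

A square has two trans pairs of vertices; adjacent vertices are cis.
Working through the distinct placements yields 2 geometric isomers: F cis; F trans.
Each arrangement has an internal mirror plane or centre of symmetry, so none is chiral.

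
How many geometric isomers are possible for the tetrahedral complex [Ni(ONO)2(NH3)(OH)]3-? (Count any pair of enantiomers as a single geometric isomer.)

1

In a tetrahedral complex all four positions are equivalent and every pair of ligands is adjacent — there is no cis/trans distinction.
Only one geometric arrangement is possible.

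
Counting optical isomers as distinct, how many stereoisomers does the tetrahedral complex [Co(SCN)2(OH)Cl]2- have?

In a tetrahedral complex all four positions are equivalent and every pair of ligands is adjacent — there is no cis/trans distinction.
Only one geometric arrangement is possible.

1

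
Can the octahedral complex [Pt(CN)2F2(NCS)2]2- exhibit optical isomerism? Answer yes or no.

The six octahedral sites form three mutually perpendicular trans pairs.
There are 5 geometric isomers: CN trans, F trans, NCS trans; CN trans, F cis, NCS cis; CN cis, F cis, NCS trans; CN cis, F cis, NCS cis (chiral); CN cis, F trans, NCS cis.
One of these lacks any improper symmetry element and so occurs as an enantiomeric pair, giving 5 + 1 = 6 stereoisomers in total.

yes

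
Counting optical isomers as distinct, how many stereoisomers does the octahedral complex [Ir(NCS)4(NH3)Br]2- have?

In an octahedral complex each vertex has one trans partner and four cis neighbours.
Working through the distinct placements yields 2 geometric isomers: NH3 and Br mutually cis; NH3 and Br mutually trans.
Each arrangement has an internal mirror plane or centre of symmetry, so none is chiral.

2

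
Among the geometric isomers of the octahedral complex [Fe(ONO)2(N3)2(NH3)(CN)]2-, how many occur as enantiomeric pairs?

2

In an octahedral complex each vertex has one trans partner and four cis neighbours.
There are 6 geometric isomers: ONO trans, N3 cis; ONO cis, N3 cis (3 arrangements, 2 chiral); ONO trans, N3 trans; ONO cis, N3 trans.
Of these, 2 lack any improper symmetry element and so occur as enantiomeric pairs, giving 6 + 2 = 8 stereoisomers in total.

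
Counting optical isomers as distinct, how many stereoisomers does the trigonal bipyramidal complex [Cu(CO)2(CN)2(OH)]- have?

6

A trigonal bipyramid has two axial and three equatorial sites, which are chemically inequivalent.
Exhaustive case analysis gives 5 geometric isomers.
One of these lacks any improper symmetry element and so occurs as an enantiomeric pair, giving 5 + 1 = 6 stereoisomers in total.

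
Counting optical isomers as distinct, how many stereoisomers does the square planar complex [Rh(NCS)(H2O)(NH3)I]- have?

There are 3 geometric isomers: (H2O/NCS trans, I/NH3 trans); (H2O/NH3 trans, I/NCS trans); (H2O/I trans, NCS/NH3 trans).
Each arrangement has an internal mirror plane or centre of symmetry, so none is chiral.

3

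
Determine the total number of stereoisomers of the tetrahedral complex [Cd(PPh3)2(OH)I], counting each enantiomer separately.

Only one geometric arrangement is possible.

1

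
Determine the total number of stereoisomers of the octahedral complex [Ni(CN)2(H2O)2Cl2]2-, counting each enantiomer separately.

In an octahedral complex each vertex has one trans partner and four cis neighbours.
There are 5 geometric isomers: CN trans, H2O trans, Cl trans; CN trans, H2O cis, Cl cis; CN cis, H2O trans, Cl cis; CN cis, H2O cis, Cl cis (chiral); CN cis, H2O cis, Cl trans.
One of these lacks any improper symmetry element and so occurs as an enantiomeric pair, giving 5 + 1 = 6 stereoisomers in total.

6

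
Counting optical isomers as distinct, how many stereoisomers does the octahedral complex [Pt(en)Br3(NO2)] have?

The six octahedral sites form three mutually perpendicular trans pairs.
Each en is bidentate and must span two cis positions.
Systematic placement gives 2 geometric isomers: Br mer; Br fac.
Each arrangement has an internal mirror plane or centre of symmetry, so none is chiral.

2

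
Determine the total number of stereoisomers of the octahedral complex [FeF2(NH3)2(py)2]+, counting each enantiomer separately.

6

An octahedron has six vertices in three trans pairs; every non-trans pair is cis.
Working through the distinct placements yields 5 geometric isomers: F trans, NH3 trans, py trans; F trans, NH3 cis, py cis; F cis, NH3 cis, py trans; F cis, NH3 cis, py cis (chiral); F cis, NH3 trans, py cis.
One of these lacks any improper symmetry element and so occurs as an enantiomeric pair, giving 5 + 1 = 6 stereoisomers in total.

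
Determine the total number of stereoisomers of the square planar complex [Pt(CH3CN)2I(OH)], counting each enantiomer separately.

2

There are 2 geometric isomers: CH3CN cis; CH3CN trans.
Each arrangement has an internal mirror plane or centre of symmetry, so none is chiral.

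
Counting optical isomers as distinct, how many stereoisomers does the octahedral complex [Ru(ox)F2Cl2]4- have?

In an octahedral complex each vertex has one trans partner and four cis neighbours.
Each ox is bidentate and must span two cis positions.
The distinct arrangements are (3 in all): F cis, Cl trans; F cis, Cl cis (chiral); F trans, Cl cis.
One of these lacks any improper symmetry element and so occurs as an enantiomeric pair, giving 3 + 1 = 4 stereoisomers in total.

4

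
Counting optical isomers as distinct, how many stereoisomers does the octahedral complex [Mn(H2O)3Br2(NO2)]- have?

3

In an octahedral complex each vertex has one trans partner and four cis neighbours.
Systematic placement gives 3 geometric isomers: H2O mer, Br trans; H2O fac, Br cis; H2O mer, Br cis.
Each arrangement has an internal mirror plane or centre of symmetry, so none is chiral.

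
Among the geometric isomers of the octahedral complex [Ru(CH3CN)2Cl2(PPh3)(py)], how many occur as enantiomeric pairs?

2

An octahedron has six vertices in three trans pairs; every non-trans pair is cis.
Systematic placement gives 6 geometric isomers: CH3CN trans, Cl trans; CH3CN trans, Cl cis; CH3CN cis, Cl cis (3 arrangements, 2 chiral); CH3CN cis, Cl trans.
Of these, 2 lack any improper symmetry element and so occur as enantiomeric pairs, giving 6 + 2 = 8 stereoisomers in total.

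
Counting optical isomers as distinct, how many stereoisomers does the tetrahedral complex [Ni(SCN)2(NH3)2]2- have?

All four vertices of a tetrahedron are equivalent and mutually adjacent, so cis/trans isomerism cannot arise.
Only one geometric arrangement is possible.

1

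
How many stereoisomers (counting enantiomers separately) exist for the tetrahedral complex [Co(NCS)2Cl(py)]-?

All four vertices of a tetrahedron are equivalent and mutually adjacent, so cis/trans isomerism cannot arise.
Only one geometric arrangement is possible.

1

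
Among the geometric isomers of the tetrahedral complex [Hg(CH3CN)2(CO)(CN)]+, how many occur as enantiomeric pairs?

Only one geometric arrangement is possible.

0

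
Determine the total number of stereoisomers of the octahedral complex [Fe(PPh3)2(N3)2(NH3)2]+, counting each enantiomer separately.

6

The six octahedral sites form three mutually perpendicular trans pairs.
There are 5 geometric isomers: PPh3 trans, N3 trans, NH3 trans; PPh3 cis, N3 trans, NH3 cis; PPh3 trans, N3 cis, NH3 cis; PPh3 cis, N3 cis, NH3 cis (chiral); PPh3 cis, N3 cis, NH3 trans.
One of these lacks any improper symmetry element and so occurs as an enantiomeric pair, giving 5 + 1 = 6 stereoisomers in total.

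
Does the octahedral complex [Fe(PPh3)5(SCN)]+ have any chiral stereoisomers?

Only one geometric arrangement is possible.

no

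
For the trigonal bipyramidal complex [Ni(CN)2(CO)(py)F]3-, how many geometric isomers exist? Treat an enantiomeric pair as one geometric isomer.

7

Exhaustive case analysis gives 7 geometric isomers.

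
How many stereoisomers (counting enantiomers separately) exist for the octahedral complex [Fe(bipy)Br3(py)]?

An octahedron has six vertices in three trans pairs; every non-trans pair is cis.
Each bipy is bidentate and must span two cis positions.
The distinct arrangements are (2 in all): Br mer; Br fac.
Each arrangement has an internal mirror plane or centre of symmetry, so none is chiral.

2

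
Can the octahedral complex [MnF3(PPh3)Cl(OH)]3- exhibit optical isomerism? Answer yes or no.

The six octahedral sites form three mutually perpendicular trans pairs.
There are 4 geometric isomers: F mer (3 arrangements); F fac (chiral).
One of these lacks any improper symmetry element and so occurs as an enantiomeric pair, giving 4 + 1 = 5 stereoisomers in total.

yes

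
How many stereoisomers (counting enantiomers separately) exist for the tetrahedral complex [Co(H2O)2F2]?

1

All four vertices of a tetrahedron are equivalent and mutually adjacent, so cis/trans isomerism cannot arise.
Only one geometric arrangement is possible.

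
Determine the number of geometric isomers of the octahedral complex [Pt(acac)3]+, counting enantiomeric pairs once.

An octahedron has six vertices in three trans pairs; every non-trans pair is cis.
Each acac is bidentate and must span two cis positions.
Only one geometric arrangement is possible; it has no improper symmetry element, so it exists as a pair of enantiomers (2 stereoisomers).

1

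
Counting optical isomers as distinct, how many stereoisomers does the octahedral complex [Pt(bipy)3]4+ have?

2

The six octahedral sites form three mutually perpendicular trans pairs.
Each bipy is bidentate and must span two cis positions.
Only one geometric arrangement is possible; it has no improper symmetry element, so it exists as a pair of enantiomers (2 stereoisomers).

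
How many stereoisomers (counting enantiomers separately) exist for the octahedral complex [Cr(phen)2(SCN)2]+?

The six octahedral sites form three mutually perpendicular trans pairs.
Each phen is bidentate and must span two cis positions.
Working through the distinct placements yields 2 geometric isomers: SCN trans; SCN cis (chiral).
One of these lacks any improper symmetry element and so occurs as an enantiomeric pair, giving 2 + 1 = 3 stereoisomers in total.

3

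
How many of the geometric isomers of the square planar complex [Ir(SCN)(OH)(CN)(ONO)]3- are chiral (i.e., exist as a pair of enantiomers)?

A square has two trans pairs of vertices; adjacent vertices are cis.
Working through the distinct placements yields 3 geometric isomers: (CN/ONO trans, OH/SCN trans); (CN/SCN trans, OH/ONO trans); (CN/OH trans, ONO/SCN trans).
Each arrangement has an internal mirror plane or centre of symmetry, so none is chiral.

0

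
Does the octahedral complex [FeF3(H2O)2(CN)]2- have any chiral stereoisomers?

The six octahedral sites form three mutually perpendicular trans pairs.
Systematic placement gives 3 geometric isomers: F mer, H2O trans; F fac, H2O cis; F mer, H2O cis.
Each arrangement has an internal mirror plane or centre of symmetry, so none is chiral.

no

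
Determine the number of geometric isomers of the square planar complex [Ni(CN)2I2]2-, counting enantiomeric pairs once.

2

There are 2 geometric isomers: CN cis; CN trans.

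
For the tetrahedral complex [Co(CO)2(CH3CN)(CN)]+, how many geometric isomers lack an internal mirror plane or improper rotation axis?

In a tetrahedral complex all four positions are equivalent and every pair of ligands is adjacent — there is no cis/trans distinction.
Only one geometric arrangement is possible.

0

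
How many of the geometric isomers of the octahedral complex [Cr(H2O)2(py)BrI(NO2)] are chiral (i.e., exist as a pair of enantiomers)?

6

The six octahedral sites form three mutually perpendicular trans pairs.
Systematic enumeration (placing each ligand type in turn and discarding arrangements equivalent by rotation or reflection) gives 9 geometric isomers.
Of these, 6 lack any improper symmetry element and so occur as enantiomeric pairs, giving 9 + 6 = 15 stereoisomers in total.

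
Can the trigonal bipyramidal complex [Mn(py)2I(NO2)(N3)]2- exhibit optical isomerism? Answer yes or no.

yes

A trigonal bipyramid has two axial and three equatorial sites, which are chemically inequivalent.
Exhaustive case analysis gives 7 geometric isomers.
Of these, 3 lack any improper symmetry element and so occur as enantiomeric pairs, giving 7 + 3 = 10 stereoisomers in total.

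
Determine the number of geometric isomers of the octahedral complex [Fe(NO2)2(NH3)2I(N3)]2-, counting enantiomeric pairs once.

6

In an octahedral complex each vertex has one trans partner and four cis neighbours.
There are 6 geometric isomers: NO2 trans, NH3 trans; NO2 cis, NH3 cis (3 arrangements, 2 chiral); NO2 trans, NH3 cis; NO2 cis, NH3 trans.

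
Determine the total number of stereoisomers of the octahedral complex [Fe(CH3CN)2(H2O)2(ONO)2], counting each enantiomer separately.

6

There are 5 geometric isomers: CH3CN trans, H2O trans, ONO trans; CH3CN trans, H2O cis, ONO cis; CH3CN cis, H2O cis, ONO trans; CH3CN cis, H2O cis, ONO cis (chiral); CH3CN cis, H2O trans, ONO cis.
One of these lacks any improper symmetry element and so occurs as an enantiomeric pair, giving 5 + 1 = 6 stereoisomers in total.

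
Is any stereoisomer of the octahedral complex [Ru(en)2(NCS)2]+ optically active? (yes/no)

yes

In an octahedral complex each vertex has one trans partner and four cis neighbours.
Each en is bidentate and must span two cis positions.
There are 2 geometric isomers: NCS trans; NCS cis (chiral).
One of these lacks any improper symmetry element and so occurs as an enantiomeric pair, giving 2 + 1 = 3 stereoisomers in total.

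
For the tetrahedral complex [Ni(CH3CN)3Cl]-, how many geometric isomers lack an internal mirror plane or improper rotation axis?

0

Only one geometric arrangement is possible.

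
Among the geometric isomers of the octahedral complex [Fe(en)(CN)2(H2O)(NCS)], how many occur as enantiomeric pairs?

Each en is bidentate and must span two cis positions.
Working through the distinct placements yields 4 geometric isomers: CN trans; CN cis (3 arrangements, 2 chiral).
Of these, 2 lack any improper symmetry element and so occur as enantiomeric pairs, giving 4 + 2 = 6 stereoisomers in total.

2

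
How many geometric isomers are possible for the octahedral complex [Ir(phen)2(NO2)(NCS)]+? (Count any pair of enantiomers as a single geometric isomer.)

Each phen is bidentate and must span two cis positions.
Systematic placement gives 2 geometric isomers: NO2 and NCS mutually trans; NO2 and NCS mutually cis (chiral).

2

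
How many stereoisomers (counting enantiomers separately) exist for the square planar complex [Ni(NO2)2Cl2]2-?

2

A square has two trans pairs of vertices; adjacent vertices are cis.
Systematic placement gives 2 geometric isomers: NO2 cis; NO2 trans.
Each arrangement has an internal mirror plane or centre of symmetry, so none is chiral.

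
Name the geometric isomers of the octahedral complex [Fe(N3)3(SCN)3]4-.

fac and mer

Systematic placement gives 2 geometric isomers: N3 mer; N3 fac.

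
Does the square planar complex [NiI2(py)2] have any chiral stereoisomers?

no

In a square planar complex each vertex has one trans partner and two cis neighbours.
There are 2 geometric isomers: I cis; I trans.
Each arrangement has an internal mirror plane or centre of symmetry, so none is chiral.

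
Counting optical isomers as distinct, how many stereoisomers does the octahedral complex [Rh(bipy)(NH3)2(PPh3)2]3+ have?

4

Each bipy is bidentate and must span two cis positions.
There are 3 geometric isomers: NH3 trans, PPh3 cis; NH3 cis, PPh3 cis (chiral); NH3 cis, PPh3 trans.
One of these lacks any improper symmetry element and so occurs as an enantiomeric pair, giving 3 + 1 = 4 stereoisomers in total.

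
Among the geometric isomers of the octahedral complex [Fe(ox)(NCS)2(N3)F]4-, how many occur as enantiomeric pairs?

2

Each ox is bidentate and must span two cis positions.
The distinct arrangements are (4 in all): NCS cis (3 arrangements, 2 chiral); NCS trans.
Of these, 2 lack any improper symmetry element and so occur as enantiomeric pairs, giving 4 + 2 = 6 stereoisomers in total.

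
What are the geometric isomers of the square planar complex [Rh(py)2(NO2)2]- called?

Working through the distinct placements yields 2 geometric isomers: py cis; py trans.

cis and trans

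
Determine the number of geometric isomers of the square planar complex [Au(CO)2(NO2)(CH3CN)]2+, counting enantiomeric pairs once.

A square has two trans pairs of vertices; adjacent vertices are cis.
Systematic placement gives 2 geometric isomers: CO cis; CO trans.

2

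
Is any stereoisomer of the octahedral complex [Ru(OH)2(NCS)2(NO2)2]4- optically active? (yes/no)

yes

The six octahedral sites form three mutually perpendicular trans pairs.
Systematic placement gives 5 geometric isomers: OH trans, NCS trans, NO2 trans; OH cis, NCS trans, NO2 cis; OH trans, NCS cis, NO2 cis; OH cis, NCS cis, NO2 cis (chiral); OH cis, NCS cis, NO2 trans.
One of these lacks any improper symmetry element and so occurs as an enantiomeric pair, giving 5 + 1 = 6 stereoisomers in total.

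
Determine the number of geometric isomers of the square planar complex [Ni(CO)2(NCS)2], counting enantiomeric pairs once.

2

In a square planar complex each vertex has one trans partner and two cis neighbours.
There are 2 geometric isomers: CO cis; CO trans.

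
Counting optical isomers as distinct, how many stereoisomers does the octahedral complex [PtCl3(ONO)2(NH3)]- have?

3

In an octahedral complex each vertex has one trans partner and four cis neighbours.
The distinct arrangements are (3 in all): Cl mer, ONO trans; Cl mer, ONO cis; Cl fac, ONO cis.
Each arrangement has an internal mirror plane or centre of symmetry, so none is chiral.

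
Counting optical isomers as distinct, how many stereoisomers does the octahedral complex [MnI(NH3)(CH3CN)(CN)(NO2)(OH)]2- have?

30

Placing the ligands in turn and identifying arrangements related by rotation or reflection leaves 15 distinct geometric isomers.
Of these, 15 lack any improper symmetry element and so occur as enantiomeric pairs, giving 15 + 15 = 30 stereoisomers in total.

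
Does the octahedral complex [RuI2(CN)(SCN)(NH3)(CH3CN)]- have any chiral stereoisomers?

yes

The six octahedral sites form three mutually perpendicular trans pairs.
Systematic enumeration (placing each ligand type in turn and discarding arrangements equivalent by rotation or reflection) gives 9 geometric isomers.
Of these, 6 lack any improper symmetry element and so occur as enantiomeric pairs, giving 9 + 6 = 15 stereoisomers in total.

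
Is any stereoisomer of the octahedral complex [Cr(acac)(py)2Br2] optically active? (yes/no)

yes

In an octahedral complex each vertex has one trans partner and four cis neighbours.
Each acac is bidentate and must span two cis positions.
There are 3 geometric isomers: py cis, Br trans; py trans, Br cis; py cis, Br cis (chiral).
One of these lacks any improper symmetry element and so occurs as an enantiomeric pair, giving 3 + 1 = 4 stereoisomers in total.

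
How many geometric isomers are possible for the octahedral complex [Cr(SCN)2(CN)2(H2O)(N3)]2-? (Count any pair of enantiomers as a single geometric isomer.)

6

In an octahedral complex each vertex has one trans partner and four cis neighbours.
Working through the distinct placements yields 6 geometric isomers: SCN trans, CN trans; SCN cis, CN trans; SCN trans, CN cis; SCN cis, CN cis (3 arrangements, 2 chiral).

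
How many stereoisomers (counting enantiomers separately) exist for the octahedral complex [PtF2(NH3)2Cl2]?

6

The six octahedral sites form three mutually perpendicular trans pairs.
Systematic placement gives 5 geometric isomers: F trans, NH3 trans, Cl trans; F cis, NH3 cis, Cl trans; F cis, NH3 trans, Cl cis; F cis, NH3 cis, Cl cis (chiral); F trans, NH3 cis, Cl cis.
One of these lacks any improper symmetry element and so occurs as an enantiomeric pair, giving 5 + 1 = 6 stereoisomers in total.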